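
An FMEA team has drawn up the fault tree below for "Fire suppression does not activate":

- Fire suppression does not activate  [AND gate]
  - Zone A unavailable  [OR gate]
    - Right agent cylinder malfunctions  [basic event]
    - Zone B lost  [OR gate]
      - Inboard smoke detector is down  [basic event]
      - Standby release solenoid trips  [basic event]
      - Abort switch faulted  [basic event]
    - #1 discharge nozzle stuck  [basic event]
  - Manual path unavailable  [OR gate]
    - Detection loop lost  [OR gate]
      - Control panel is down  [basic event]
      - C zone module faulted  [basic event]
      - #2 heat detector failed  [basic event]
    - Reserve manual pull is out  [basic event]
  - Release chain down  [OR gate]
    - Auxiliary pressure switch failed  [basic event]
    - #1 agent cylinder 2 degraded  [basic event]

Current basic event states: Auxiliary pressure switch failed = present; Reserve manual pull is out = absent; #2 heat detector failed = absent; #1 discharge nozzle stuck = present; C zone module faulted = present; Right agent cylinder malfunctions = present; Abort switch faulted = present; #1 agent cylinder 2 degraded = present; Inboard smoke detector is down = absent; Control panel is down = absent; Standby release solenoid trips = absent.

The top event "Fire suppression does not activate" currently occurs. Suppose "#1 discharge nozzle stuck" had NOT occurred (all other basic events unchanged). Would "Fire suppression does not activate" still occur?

Counterfactual: set "#1 discharge nozzle stuck" to not occurred.
Zone B lost [OR]: Inboard smoke detector is down=not, Standby release solenoid trips=not, Abort switch faulted=occurs → at least one input occurs → occurs.
Zone A unavailable [OR]: Right agent cylinder malfunctions=occurs, Zone B lost=occurs, #1 discharge nozzle stuck=not → at least one input occurs → occurs.
Detection loop lost [OR]: Control panel is down=not, C zone module faulted=occurs, #2 heat detector failed=not → at least one input occurs → occurs.
Manual path unavailable [OR]: Detection loop lost=occurs, Reserve manual pull is out=not → at least one input occurs → occurs.
Release chain down [OR]: Auxiliary pressure switch failed=occurs, #1 agent cylinder 2 degraded=occurs → at least one input occurs → occurs.
Fire suppression does not activate [AND]: Zone A unavailable=occurs, Manual path unavailable=occurs, Release chain down=occurs → all inputs occur → occurs.

Yes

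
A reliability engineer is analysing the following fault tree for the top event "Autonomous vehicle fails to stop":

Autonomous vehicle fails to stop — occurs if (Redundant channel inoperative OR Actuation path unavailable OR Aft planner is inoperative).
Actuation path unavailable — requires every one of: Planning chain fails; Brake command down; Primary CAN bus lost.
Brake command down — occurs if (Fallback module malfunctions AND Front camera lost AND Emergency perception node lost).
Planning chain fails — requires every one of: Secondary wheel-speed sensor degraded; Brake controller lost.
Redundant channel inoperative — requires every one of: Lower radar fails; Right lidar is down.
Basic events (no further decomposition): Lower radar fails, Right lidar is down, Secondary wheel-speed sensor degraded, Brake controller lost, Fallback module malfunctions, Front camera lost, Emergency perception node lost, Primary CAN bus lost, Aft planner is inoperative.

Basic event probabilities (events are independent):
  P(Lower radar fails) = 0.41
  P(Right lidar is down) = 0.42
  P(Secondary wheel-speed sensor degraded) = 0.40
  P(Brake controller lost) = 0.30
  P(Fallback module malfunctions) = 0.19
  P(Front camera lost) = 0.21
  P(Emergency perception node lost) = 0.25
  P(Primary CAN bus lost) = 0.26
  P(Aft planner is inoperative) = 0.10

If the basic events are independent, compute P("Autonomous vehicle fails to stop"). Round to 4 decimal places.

P(Redundant channel inoperative) [AND] = 0.41 × 0.42 = 0.172200
P(Planning chain fails) [AND] = 0.40 × 0.30 = 0.120000
P(Brake command down) [AND] = 0.19 × 0.21 × 0.25 = 0.009975
P(Actuation path unavailable) [AND] = 0.120000 × 0.009975 × 0.26 = 0.000311
P(Autonomous vehicle fails to stop) [OR] = 1 − (1−0.172200) × (1−0.000311) × (1−0.10) = 0.255212
Rounded to 4 decimal places: P(Autonomous vehicle fails to stop) ≈ 0.2552.

0.2552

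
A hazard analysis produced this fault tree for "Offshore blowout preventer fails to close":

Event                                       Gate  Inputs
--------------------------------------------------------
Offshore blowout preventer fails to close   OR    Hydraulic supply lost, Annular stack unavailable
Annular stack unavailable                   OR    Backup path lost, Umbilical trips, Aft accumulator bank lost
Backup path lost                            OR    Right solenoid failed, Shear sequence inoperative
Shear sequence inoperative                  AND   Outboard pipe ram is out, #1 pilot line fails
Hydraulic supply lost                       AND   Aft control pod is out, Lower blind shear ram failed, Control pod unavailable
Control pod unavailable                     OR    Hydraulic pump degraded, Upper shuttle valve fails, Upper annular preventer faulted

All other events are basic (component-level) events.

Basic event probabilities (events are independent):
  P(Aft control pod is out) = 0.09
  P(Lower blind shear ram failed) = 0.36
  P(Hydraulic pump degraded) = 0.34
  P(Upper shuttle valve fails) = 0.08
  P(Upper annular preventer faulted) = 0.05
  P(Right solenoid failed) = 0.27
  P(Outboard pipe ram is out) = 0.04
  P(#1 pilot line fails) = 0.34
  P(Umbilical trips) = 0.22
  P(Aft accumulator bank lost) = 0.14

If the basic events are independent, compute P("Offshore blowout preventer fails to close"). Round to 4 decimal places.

P(Control pod unavailable) [OR] = 1 − (1−0.34) × (1−0.08) × (1−0.05) = 0.423160
P(Hydraulic supply lost) [AND] = 0.09 × 0.36 × 0.423160 = 0.013710
P(Shear sequence inoperative) [AND] = 0.04 × 0.34 = 0.013600
P(Backup path lost) [OR] = 1 − (1−0.27) × (1−0.013600) = 0.279928
P(Annular stack unavailable) [OR] = 1 − (1−0.279928) × (1−0.22) × (1−0.14) = 0.516976
P(Offshore blowout preventer fails to close) [OR] = 1 − (1−0.013710) × (1−0.516976) = 0.523598
Rounded to 4 decimal places: P(Offshore blowout preventer fails to close) ≈ 0.5236.

0.5236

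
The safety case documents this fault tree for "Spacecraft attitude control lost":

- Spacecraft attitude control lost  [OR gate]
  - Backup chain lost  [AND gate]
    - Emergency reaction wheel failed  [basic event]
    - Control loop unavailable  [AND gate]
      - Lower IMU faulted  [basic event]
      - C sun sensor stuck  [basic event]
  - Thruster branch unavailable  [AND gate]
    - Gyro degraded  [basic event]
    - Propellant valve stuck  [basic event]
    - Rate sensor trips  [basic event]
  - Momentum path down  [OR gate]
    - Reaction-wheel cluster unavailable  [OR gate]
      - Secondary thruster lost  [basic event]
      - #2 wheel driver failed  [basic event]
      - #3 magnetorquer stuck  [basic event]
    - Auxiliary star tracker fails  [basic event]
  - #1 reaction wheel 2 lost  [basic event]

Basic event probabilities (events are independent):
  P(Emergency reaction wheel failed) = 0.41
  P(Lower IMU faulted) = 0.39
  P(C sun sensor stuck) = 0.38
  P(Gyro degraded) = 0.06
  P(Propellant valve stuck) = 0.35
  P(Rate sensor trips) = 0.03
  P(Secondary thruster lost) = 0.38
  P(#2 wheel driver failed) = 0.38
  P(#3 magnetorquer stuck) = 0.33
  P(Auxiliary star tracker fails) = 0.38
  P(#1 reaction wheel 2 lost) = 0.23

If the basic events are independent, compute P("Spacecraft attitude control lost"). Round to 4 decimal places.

P(Control loop unavailable) [AND] = 0.39 × 0.38 = 0.148200
P(Backup chain lost) [AND] = 0.41 × 0.148200 = 0.060762
P(Thruster branch unavailable) [AND] = 0.06 × 0.35 × 0.03 = 0.000630
P(Reaction-wheel cluster unavailable) [OR] = 1 − (1−0.38) × (1−0.38) × (1−0.33) = 0.742452
P(Momentum path down) [OR] = 1 − (1−0.742452) × (1−0.38) = 0.840320
P(Spacecraft attitude control lost) [OR] = 1 − (1−0.060762) × (1−0.000630) × (1−0.840320) × (1−0.23) = 0.884590
Rounded to 4 decimal places: P(Spacecraft attitude control lost) ≈ 0.8846.

0.8846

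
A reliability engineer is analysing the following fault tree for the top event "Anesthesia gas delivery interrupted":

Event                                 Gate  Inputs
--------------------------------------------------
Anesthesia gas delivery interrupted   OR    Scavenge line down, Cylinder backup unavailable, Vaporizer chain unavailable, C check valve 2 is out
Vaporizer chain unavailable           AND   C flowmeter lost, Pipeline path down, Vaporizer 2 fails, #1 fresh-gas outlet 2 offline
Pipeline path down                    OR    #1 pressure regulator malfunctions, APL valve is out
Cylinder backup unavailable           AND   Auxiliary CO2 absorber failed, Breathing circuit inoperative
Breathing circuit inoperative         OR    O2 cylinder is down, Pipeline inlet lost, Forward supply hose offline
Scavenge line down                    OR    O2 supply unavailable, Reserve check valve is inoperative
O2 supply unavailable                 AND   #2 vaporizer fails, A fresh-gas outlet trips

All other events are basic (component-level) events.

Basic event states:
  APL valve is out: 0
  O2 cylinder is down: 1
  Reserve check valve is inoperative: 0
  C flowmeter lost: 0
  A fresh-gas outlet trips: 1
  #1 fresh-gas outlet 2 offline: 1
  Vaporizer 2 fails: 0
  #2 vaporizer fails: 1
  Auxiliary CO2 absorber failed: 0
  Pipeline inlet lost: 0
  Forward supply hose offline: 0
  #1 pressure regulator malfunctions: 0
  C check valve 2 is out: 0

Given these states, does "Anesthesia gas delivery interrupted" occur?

Yes

O2 supply unavailable [AND]: #2 vaporizer fails=occurs, A fresh-gas outlet trips=occurs → all inputs occur → occurs.
Scavenge line down [OR]: O2 supply unavailable=occurs, Reserve check valve is inoperative=not → at least one input occurs → occurs.
Breathing circuit inoperative [OR]: O2 cylinder is down=occurs, Pipeline inlet lost=not, Forward supply hose offline=not → at least one input occurs → occurs.
Cylinder backup unavailable [AND]: Auxiliary CO2 absorber failed=not, Breathing circuit inoperative=occurs → not all inputs occur → does not occur.
Pipeline path down [OR]: #1 pressure regulator malfunctions=not, APL valve is out=not → no input occurs → does not occur.
Vaporizer chain unavailable [AND]: C flowmeter lost=not, Pipeline path down=not, Vaporizer 2 fails=not, #1 fresh-gas outlet 2 offline=occurs → not all inputs occur → does not occur.
Anesthesia gas delivery interrupted [OR]: Scavenge line down=occurs, Cylinder backup unavailable=not, Vaporizer chain unavailable=not, C check valve 2 is out=not → at least one input occurs → occurs.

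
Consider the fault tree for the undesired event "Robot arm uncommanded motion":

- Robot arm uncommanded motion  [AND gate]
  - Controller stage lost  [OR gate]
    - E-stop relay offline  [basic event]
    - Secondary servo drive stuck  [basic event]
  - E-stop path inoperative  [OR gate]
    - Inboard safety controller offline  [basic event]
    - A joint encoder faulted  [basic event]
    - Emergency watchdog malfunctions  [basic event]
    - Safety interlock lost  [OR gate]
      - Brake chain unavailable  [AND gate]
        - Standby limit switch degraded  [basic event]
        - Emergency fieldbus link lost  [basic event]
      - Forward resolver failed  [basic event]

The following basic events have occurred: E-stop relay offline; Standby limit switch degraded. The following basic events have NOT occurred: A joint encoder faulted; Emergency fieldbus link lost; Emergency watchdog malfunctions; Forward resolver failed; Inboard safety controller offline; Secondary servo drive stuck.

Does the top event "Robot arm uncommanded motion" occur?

Controller stage lost [OR]: E-stop relay offline=occurs, Secondary servo drive stuck=not → at least one input occurs → occurs.
Brake chain unavailable [AND]: Standby limit switch degraded=occurs, Emergency fieldbus link lost=not → not all inputs occur → does not occur.
Safety interlock lost [OR]: Brake chain unavailable=not, Forward resolver failed=not → no input occurs → does not occur.
E-stop path inoperative [OR]: Inboard safety controller offline=not, A joint encoder faulted=not, Emergency watchdog malfunctions=not, Safety interlock lost=not → no input occurs → does not occur.
Robot arm uncommanded motion [AND]: Controller stage lost=occurs, E-stop path inoperative=not → not all inputs occur → does not occur.

No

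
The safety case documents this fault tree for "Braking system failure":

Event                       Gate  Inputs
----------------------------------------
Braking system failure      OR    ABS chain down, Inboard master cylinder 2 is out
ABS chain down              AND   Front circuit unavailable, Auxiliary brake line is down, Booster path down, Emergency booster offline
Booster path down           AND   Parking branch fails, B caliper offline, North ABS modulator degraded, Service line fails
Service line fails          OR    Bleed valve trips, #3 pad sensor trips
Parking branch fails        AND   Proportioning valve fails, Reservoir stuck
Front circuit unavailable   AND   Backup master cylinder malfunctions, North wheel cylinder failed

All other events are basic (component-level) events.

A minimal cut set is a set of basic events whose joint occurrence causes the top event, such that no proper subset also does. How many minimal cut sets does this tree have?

Front circuit unavailable [AND]: one cut set from each child combined → 1 × 1 = 1 cut set(s).
Parking branch fails [AND]: one cut set from each child combined → 1 × 1 = 1 cut set(s).
Service line fails [OR]: union of children's cut sets → 2 cut set(s).
Booster path down [AND]: one cut set from each child combined → 1 × 1 × 1 × 2 = 2 cut set(s).
ABS chain down [AND]: one cut set from each child combined → 1 × 1 × 2 × 1 = 2 cut set(s).
Braking system failure [OR]: union of children's cut sets → 3 cut set(s).
Minimal cut sets: {Auxiliary brake line is down, B caliper offline, Backup master cylinder malfunctions, Bleed valve trips, Emergency booster offline, North ABS modulator degraded, North wheel cylinder failed, Proportioning valve fails, Reservoir stuck}; {#3 pad sensor trips, Auxiliary brake line is down, B caliper offline, Backup master cylinder malfunctions, Emergency booster offline, North ABS modulator degraded, North wheel cylinder failed, Proportioning valve fails, Reservoir stuck}; {Inboard master cylinder 2 is out}.

3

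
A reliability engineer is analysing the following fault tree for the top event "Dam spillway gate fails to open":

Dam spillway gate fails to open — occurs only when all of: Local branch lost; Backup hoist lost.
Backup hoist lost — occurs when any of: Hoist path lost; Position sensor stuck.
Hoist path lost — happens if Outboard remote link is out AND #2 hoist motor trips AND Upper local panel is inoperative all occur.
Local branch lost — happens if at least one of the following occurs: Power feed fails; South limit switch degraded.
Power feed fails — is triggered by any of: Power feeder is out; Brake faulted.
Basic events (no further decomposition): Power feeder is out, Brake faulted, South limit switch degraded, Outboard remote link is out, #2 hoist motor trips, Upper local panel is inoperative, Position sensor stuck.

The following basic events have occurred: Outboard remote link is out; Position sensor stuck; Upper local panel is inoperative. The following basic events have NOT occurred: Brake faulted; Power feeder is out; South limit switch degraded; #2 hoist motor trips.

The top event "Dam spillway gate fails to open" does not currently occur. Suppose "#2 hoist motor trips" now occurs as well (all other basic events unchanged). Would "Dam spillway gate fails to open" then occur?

Counterfactual: set "#2 hoist motor trips" to occurred.
Power feed fails [OR]: Power feeder is out=not, Brake faulted=not → no input occurs → does not occur.
Local branch lost [OR]: Power feed fails=not, South limit switch degraded=not → no input occurs → does not occur.
Hoist path lost [AND]: Outboard remote link is out=occurs, #2 hoist motor trips=occurs, Upper local panel is inoperative=occurs → all inputs occur → occurs.
Backup hoist lost [OR]: Hoist path lost=occurs, Position sensor stuck=occurs → at least one input occurs → occurs.
Dam spillway gate fails to open [AND]: Local branch lost=not, Backup hoist lost=occurs → not all inputs occur → does not occur.

No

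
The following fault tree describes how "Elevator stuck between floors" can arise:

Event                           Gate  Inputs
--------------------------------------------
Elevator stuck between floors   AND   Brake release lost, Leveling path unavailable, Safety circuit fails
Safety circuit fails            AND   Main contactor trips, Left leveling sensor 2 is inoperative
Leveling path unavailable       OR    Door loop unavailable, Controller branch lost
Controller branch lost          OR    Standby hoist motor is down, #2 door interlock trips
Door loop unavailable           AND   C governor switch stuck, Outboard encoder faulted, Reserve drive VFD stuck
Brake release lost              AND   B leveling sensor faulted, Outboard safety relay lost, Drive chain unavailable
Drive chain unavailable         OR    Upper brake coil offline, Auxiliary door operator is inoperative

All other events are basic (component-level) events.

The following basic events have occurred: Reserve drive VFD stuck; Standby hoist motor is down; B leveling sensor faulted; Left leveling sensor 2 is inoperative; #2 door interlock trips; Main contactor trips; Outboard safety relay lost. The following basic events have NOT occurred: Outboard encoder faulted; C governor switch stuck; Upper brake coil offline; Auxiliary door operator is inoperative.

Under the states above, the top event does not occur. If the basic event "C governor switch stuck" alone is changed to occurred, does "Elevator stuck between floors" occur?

No

Counterfactual: set "C governor switch stuck" to occurred.
Drive chain unavailable [OR]: Upper brake coil offline=not, Auxiliary door operator is inoperative=not → no input occurs → does not occur.
Brake release lost [AND]: B leveling sensor faulted=occurs, Outboard safety relay lost=occurs, Drive chain unavailable=not → not all inputs occur → does not occur.
Door loop unavailable [AND]: C governor switch stuck=occurs, Outboard encoder faulted=not, Reserve drive VFD stuck=occurs → not all inputs occur → does not occur.
Controller branch lost [OR]: Standby hoist motor is down=occurs, #2 door interlock trips=occurs → at least one input occurs → occurs.
Leveling path unavailable [OR]: Door loop unavailable=not, Controller branch lost=occurs → at least one input occurs → occurs.
Safety circuit fails [AND]: Main contactor trips=occurs, Left leveling sensor 2 is inoperative=occurs → all inputs occur → occurs.
Elevator stuck between floors [AND]: Brake release lost=not, Leveling path unavailable=occurs, Safety circuit fails=occurs → not all inputs occur → does not occur.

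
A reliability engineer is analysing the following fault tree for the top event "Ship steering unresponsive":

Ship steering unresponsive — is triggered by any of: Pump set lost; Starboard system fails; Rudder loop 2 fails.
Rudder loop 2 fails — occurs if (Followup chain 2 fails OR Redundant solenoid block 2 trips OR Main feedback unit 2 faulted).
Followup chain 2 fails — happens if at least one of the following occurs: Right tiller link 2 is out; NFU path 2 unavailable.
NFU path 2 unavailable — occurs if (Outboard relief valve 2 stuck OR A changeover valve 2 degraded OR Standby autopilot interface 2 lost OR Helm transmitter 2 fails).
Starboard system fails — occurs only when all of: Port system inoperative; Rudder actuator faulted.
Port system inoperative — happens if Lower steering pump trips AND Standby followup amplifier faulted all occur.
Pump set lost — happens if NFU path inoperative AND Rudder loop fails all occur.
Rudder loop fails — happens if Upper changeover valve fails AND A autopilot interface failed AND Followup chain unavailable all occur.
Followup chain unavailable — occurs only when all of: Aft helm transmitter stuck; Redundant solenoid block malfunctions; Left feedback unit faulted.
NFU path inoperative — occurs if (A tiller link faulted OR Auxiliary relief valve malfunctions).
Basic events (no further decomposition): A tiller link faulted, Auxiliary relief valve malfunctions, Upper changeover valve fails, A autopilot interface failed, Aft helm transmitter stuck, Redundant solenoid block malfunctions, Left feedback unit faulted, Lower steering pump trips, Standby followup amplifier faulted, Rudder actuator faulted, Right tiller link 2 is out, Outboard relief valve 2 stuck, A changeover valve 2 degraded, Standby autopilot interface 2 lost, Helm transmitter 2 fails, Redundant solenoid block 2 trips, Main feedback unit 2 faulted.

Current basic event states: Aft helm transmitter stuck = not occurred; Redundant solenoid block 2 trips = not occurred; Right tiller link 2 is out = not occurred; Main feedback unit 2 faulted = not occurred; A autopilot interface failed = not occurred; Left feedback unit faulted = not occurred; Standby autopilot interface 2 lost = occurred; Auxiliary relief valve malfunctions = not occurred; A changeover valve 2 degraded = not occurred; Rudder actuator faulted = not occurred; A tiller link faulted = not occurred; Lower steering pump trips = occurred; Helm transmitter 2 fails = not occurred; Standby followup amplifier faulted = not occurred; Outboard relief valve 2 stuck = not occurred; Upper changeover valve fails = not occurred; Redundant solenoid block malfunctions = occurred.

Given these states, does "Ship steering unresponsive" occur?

NFU path inoperative [OR]: A tiller link faulted=not, Auxiliary relief valve malfunctions=not → no input occurs → does not occur.
Followup chain unavailable [AND]: Aft helm transmitter stuck=not, Redundant solenoid block malfunctions=occurs, Left feedback unit faulted=not → not all inputs occur → does not occur.
Rudder loop fails [AND]: Upper changeover valve fails=not, A autopilot interface failed=not, Followup chain unavailable=not → not all inputs occur → does not occur.
Pump set lost [AND]: NFU path inoperative=not, Rudder loop fails=not → not all inputs occur → does not occur.
Port system inoperative [AND]: Lower steering pump trips=occurs, Standby followup amplifier faulted=not → not all inputs occur → does not occur.
Starboard system fails [AND]: Port system inoperative=not, Rudder actuator faulted=not → not all inputs occur → does not occur.
NFU path 2 unavailable [OR]: Outboard relief valve 2 stuck=not, A changeover valve 2 degraded=not, Standby autopilot interface 2 lost=occurs, Helm transmitter 2 fails=not → at least one input occurs → occurs.
Followup chain 2 fails [OR]: Right tiller link 2 is out=not, NFU path 2 unavailable=occurs → at least one input occurs → occurs.
Rudder loop 2 fails [OR]: Followup chain 2 fails=occurs, Redundant solenoid block 2 trips=not, Main feedback unit 2 faulted=not → at least one input occurs → occurs.
Ship steering unresponsive [OR]: Pump set lost=not, Starboard system fails=not, Rudder loop 2 fails=occurs → at least one input occurs → occurs.

Yes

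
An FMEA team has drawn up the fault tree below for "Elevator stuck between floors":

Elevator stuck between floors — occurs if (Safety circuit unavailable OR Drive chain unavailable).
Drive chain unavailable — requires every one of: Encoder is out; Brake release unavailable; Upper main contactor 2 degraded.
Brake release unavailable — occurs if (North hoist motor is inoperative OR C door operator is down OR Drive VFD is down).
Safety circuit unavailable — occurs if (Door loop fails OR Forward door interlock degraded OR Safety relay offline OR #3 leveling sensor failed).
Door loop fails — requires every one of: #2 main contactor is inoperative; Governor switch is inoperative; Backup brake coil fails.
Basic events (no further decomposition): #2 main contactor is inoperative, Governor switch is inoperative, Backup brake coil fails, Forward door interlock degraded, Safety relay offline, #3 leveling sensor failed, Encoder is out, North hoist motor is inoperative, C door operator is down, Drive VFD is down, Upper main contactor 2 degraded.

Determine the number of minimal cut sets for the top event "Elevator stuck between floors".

Door loop fails [AND]: one cut set from each child combined → 1 × 1 × 1 = 1 cut set(s).
Safety circuit unavailable [OR]: union of children's cut sets → 4 cut set(s).
Brake release unavailable [OR]: union of children's cut sets → 3 cut set(s).
Drive chain unavailable [AND]: one cut set from each child combined → 1 × 3 × 1 = 3 cut set(s).
Elevator stuck between floors [OR]: union of children's cut sets → 7 cut set(s).
Minimal cut sets: {#2 main contactor is inoperative, Backup brake coil fails, Governor switch is inoperative}; {Forward door interlock degraded}; {Safety relay offline}; {#3 leveling sensor failed}; {Encoder is out, North hoist motor is inoperative, Upper main contactor 2 degraded}; {C door operator is down, Encoder is out, Upper main contactor 2 degraded}; {Drive VFD is down, Encoder is out, Upper main contactor 2 degraded}.

7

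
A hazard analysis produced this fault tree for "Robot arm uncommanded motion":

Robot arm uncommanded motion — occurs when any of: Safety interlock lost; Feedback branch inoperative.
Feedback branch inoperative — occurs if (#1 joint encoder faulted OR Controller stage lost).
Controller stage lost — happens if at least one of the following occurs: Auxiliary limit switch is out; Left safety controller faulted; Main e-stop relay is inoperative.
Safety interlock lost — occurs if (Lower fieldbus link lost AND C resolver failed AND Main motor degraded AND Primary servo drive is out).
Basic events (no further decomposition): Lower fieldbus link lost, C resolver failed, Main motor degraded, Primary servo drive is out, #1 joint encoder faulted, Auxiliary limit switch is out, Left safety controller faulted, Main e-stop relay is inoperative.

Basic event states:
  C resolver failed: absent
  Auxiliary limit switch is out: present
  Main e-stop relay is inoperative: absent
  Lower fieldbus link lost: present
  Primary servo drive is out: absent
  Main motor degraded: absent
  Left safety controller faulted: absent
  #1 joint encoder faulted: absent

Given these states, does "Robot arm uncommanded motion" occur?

Safety interlock lost [AND]: Lower fieldbus link lost=occurs, C resolver failed=not, Main motor degraded=not, Primary servo drive is out=not → not all inputs occur → does not occur.
Controller stage lost [OR]: Auxiliary limit switch is out=occurs, Left safety controller faulted=not, Main e-stop relay is inoperative=not → at least one input occurs → occurs.
Feedback branch inoperative [OR]: #1 joint encoder faulted=not, Controller stage lost=occurs → at least one input occurs → occurs.
Robot arm uncommanded motion [OR]: Safety interlock lost=not, Feedback branch inoperative=occurs → at least one input occurs → occurs.

Yes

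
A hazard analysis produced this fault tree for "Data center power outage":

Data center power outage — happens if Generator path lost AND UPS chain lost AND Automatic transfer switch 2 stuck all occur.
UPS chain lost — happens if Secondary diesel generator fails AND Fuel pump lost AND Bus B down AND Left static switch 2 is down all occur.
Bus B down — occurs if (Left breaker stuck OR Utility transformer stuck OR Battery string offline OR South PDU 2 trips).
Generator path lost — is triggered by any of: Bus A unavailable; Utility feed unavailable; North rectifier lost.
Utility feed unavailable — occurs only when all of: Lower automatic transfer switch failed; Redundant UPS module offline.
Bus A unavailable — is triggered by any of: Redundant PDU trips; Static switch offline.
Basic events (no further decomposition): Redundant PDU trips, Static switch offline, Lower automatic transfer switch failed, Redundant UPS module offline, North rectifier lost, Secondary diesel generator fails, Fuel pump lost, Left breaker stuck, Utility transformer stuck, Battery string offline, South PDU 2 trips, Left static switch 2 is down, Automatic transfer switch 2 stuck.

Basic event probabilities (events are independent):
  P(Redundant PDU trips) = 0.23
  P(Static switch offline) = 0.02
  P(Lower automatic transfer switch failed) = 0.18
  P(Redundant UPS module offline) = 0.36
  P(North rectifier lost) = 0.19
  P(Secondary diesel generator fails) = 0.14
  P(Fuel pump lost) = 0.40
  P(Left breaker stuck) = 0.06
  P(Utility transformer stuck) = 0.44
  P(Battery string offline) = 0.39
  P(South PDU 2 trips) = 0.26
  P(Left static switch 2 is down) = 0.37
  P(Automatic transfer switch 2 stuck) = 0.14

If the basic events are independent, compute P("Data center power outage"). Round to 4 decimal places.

P(Bus A unavailable) [OR] = 1 − (1−0.23) × (1−0.02) = 0.245400
P(Utility feed unavailable) [AND] = 0.18 × 0.36 = 0.064800
P(Generator path lost) [OR] = 1 − (1−0.245400) × (1−0.064800) × (1−0.19) = 0.428381
P(Bus B down) [OR] = 1 − (1−0.06) × (1−0.44) × (1−0.39) × (1−0.26) = 0.762383
P(UPS chain lost) [AND] = 0.14 × 0.40 × 0.762383 × 0.37 = 0.015797
P(Data center power outage) [AND] = 0.428381 × 0.015797 × 0.14 = 0.000947
Rounded to 4 decimal places: P(Data center power outage) ≈ 0.0009.

0.0009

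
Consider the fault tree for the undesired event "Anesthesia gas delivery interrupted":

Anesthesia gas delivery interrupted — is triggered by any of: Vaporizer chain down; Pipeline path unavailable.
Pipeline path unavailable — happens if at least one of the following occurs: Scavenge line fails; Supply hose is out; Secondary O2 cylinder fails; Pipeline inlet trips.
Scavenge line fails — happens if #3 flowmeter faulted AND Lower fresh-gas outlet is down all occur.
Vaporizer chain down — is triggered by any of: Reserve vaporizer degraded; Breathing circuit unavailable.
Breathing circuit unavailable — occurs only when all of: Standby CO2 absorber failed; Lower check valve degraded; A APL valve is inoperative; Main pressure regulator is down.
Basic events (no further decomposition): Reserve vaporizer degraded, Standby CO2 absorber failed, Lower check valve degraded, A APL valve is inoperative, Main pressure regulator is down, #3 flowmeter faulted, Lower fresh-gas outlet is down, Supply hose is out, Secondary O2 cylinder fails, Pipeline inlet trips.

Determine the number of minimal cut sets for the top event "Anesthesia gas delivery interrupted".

Breathing circuit unavailable [AND]: one cut set from each child combined → 1 × 1 × 1 × 1 = 1 cut set(s).
Vaporizer chain down [OR]: union of children's cut sets → 2 cut set(s).
Scavenge line fails [AND]: one cut set from each child combined → 1 × 1 = 1 cut set(s).
Pipeline path unavailable [OR]: union of children's cut sets → 4 cut set(s).
Anesthesia gas delivery interrupted [OR]: union of children's cut sets → 6 cut set(s).
Minimal cut sets: {Reserve vaporizer degraded}; {A APL valve is inoperative, Lower check valve degraded, Main pressure regulator is down, Standby CO2 absorber failed}; {#3 flowmeter faulted, Lower fresh-gas outlet is down}; {Supply hose is out}; {Secondary O2 cylinder fails}; {Pipeline inlet trips}.

6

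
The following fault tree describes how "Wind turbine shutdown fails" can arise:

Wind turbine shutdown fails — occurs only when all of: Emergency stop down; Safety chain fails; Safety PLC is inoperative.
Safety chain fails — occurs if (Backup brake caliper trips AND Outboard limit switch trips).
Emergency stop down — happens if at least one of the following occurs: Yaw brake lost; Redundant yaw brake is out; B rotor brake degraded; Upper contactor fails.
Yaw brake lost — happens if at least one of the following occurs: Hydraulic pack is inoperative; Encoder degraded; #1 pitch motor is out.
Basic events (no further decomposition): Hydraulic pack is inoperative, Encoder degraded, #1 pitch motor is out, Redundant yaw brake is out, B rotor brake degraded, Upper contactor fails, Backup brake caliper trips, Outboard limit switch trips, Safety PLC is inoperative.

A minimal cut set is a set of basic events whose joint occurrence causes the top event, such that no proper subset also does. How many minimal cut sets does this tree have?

6

Yaw brake lost [OR]: union of children's cut sets → 3 cut set(s).
Emergency stop down [OR]: union of children's cut sets → 6 cut set(s).
Safety chain fails [AND]: one cut set from each child combined → 1 × 1 = 1 cut set(s).
Wind turbine shutdown fails [AND]: one cut set from each child combined → 6 × 1 × 1 = 6 cut set(s).
Minimal cut sets: {Backup brake caliper trips, Hydraulic pack is inoperative, Outboard limit switch trips, Safety PLC is inoperative}; {Backup brake caliper trips, Encoder degraded, Outboard limit switch trips, Safety PLC is inoperative}; {#1 pitch motor is out, Backup brake caliper trips, Outboard limit switch trips, Safety PLC is inoperative}; {Backup brake caliper trips, Outboard limit switch trips, Redundant yaw brake is out, Safety PLC is inoperative}; {B rotor brake degraded, Backup brake caliper trips, Outboard limit switch trips, Safety PLC is inoperative}; {Backup brake caliper trips, Outboard limit switch trips, Safety PLC is inoperative, Upper contactor fails}.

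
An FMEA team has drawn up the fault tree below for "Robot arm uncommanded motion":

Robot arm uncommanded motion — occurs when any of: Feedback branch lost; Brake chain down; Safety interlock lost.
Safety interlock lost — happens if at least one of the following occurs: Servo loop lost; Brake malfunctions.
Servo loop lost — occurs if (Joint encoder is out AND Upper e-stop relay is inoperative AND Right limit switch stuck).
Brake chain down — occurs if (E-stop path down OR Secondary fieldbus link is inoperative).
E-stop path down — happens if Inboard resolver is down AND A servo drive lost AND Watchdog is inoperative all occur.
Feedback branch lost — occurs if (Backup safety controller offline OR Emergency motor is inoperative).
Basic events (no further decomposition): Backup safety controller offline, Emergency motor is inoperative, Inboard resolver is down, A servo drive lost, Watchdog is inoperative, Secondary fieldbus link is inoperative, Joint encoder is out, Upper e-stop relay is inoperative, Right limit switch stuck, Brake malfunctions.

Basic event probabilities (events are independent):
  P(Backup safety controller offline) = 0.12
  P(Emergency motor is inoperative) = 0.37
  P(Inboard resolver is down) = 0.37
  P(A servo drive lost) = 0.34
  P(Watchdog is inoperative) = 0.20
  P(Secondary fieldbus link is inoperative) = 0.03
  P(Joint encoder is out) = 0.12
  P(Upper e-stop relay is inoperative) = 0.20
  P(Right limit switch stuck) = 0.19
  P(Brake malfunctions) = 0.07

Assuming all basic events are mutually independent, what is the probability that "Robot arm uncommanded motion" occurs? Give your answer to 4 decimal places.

0.5147

P(Feedback branch lost) [OR] = 1 − (1−0.12) × (1−0.37) = 0.445600
P(E-stop path down) [AND] = 0.37 × 0.34 × 0.20 = 0.025160
P(Brake chain down) [OR] = 1 − (1−0.025160) × (1−0.03) = 0.054405
P(Servo loop lost) [AND] = 0.12 × 0.20 × 0.19 = 0.004560
P(Safety interlock lost) [OR] = 1 − (1−0.004560) × (1−0.07) = 0.074241
P(Robot arm uncommanded motion) [OR] = 1 − (1−0.445600) × (1−0.054405) × (1−0.074241) = 0.514682
Rounded to 4 decimal places: P(Robot arm uncommanded motion) ≈ 0.5147.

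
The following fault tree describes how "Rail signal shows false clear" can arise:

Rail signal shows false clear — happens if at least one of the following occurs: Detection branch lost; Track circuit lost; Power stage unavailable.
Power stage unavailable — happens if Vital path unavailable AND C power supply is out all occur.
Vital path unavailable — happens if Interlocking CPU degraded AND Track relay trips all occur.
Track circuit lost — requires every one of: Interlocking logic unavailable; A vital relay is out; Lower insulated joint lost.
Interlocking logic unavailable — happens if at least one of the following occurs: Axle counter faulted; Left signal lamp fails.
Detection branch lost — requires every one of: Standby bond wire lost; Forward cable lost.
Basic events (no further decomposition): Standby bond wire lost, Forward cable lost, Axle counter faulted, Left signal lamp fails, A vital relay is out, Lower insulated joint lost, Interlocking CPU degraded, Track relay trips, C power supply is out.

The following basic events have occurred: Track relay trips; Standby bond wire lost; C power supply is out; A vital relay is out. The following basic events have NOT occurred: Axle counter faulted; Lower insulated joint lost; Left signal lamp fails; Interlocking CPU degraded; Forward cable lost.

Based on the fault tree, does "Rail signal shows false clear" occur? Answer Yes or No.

No

Detection branch lost [AND]: Standby bond wire lost=occurs, Forward cable lost=not → not all inputs occur → does not occur.
Interlocking logic unavailable [OR]: Axle counter faulted=not, Left signal lamp fails=not → no input occurs → does not occur.
Track circuit lost [AND]: Interlocking logic unavailable=not, A vital relay is out=occurs, Lower insulated joint lost=not → not all inputs occur → does not occur.
Vital path unavailable [AND]: Interlocking CPU degraded=not, Track relay trips=occurs → not all inputs occur → does not occur.
Power stage unavailable [AND]: Vital path unavailable=not, C power supply is out=occurs → not all inputs occur → does not occur.
Rail signal shows false clear [OR]: Detection branch lost=not, Track circuit lost=not, Power stage unavailable=not → no input occurs → does not occur.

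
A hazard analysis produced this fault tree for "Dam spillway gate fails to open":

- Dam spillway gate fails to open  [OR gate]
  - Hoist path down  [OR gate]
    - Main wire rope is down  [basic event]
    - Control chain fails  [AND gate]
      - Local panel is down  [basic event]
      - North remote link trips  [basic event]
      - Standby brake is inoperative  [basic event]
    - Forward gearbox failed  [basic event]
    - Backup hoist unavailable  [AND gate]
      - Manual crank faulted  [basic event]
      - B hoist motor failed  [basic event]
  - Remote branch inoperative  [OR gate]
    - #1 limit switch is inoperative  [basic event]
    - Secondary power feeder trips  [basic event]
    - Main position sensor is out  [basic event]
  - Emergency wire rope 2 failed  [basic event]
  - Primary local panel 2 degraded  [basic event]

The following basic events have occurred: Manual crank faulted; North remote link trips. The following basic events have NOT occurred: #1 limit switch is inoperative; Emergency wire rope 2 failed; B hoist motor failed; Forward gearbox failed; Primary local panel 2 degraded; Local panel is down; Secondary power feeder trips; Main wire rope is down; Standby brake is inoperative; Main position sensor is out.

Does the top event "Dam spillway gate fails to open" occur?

Control chain fails [AND]: Local panel is down=not, North remote link trips=occurs, Standby brake is inoperative=not → not all inputs occur → does not occur.
Backup hoist unavailable [AND]: Manual crank faulted=occurs, B hoist motor failed=not → not all inputs occur → does not occur.
Hoist path down [OR]: Main wire rope is down=not, Control chain fails=not, Forward gearbox failed=not, Backup hoist unavailable=not → no input occurs → does not occur.
Remote branch inoperative [OR]: #1 limit switch is inoperative=not, Secondary power feeder trips=not, Main position sensor is out=not → no input occurs → does not occur.
Dam spillway gate fails to open [OR]: Hoist path down=not, Remote branch inoperative=not, Emergency wire rope 2 failed=not, Primary local panel 2 degraded=not → no input occurs → does not occur.

No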